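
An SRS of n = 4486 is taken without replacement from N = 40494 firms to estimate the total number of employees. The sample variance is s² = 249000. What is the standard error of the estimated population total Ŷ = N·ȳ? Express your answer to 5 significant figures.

Var(Ŷ) = N²·Var(ȳ) = N²·(1 − n/N)·s²/n.
f = 4486/40494 = 0.11078184; Var(ȳ) = 0.88921816·249000/4486 = 49.35696.
Var(Ŷ) = 40494² · 49.35696 = 8.0933768 × 10^10.
SE(Ŷ) = √(8.0933768 × 10^10) = 284490.

284490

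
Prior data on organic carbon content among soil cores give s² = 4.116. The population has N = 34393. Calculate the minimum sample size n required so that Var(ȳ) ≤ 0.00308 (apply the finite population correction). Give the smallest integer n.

Without fpc, n₀ = s²/D = 4.116/0.00308 = 1336.3636.
With fpc, (1 − n/N)·s²/n ≤ D requires n ≥ n₀/(1 + n₀/N) = 1336.3636/(1 + 1336.3636/34393) = 1286.3804.
Rounding up, n = 1287.

1287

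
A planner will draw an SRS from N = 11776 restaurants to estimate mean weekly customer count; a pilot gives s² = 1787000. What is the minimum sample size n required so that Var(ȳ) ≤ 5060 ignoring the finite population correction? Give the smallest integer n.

Without fpc, n₀ = s²/D = 1787000/5060 = 353.1621.
Rounding up, n = 354.

354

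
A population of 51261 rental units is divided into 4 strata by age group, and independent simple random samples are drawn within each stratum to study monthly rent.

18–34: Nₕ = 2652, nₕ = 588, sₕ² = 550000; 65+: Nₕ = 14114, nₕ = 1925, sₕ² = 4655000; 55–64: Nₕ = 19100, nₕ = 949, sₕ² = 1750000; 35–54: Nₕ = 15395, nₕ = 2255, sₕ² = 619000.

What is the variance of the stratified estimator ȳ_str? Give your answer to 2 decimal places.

424.69

Var(ȳ_str) = Σₕ Wₕ²(1 − fₕ)sₕ²/nₕ with Wₕ = Nₕ/N, N = 51261.
18–34: Wₕ = 0.05173524; term = 0.05173524²·(1 − 0.22171946)·550000/588 = 1.9484732.
65+: Wₕ = 0.27533603; term = 0.27533603²·(1 − 0.13638940)·4655000/1925 = 158.31898.
55–64: Wₕ = 0.37260295; term = 0.37260295²·(1 − 0.04968586)·1750000/949 = 243.29412.
35–54: Wₕ = 0.30032578; term = 0.30032578²·(1 − 0.14647613)·619000/2255 = 21.132215.
Sum = 424.69379.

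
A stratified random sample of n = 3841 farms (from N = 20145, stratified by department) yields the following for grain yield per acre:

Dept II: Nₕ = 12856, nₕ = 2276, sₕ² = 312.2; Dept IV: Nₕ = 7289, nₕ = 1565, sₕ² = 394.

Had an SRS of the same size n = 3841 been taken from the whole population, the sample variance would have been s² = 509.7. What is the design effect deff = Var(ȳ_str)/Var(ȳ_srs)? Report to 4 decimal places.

Var(ȳ_str) = Σ Wₕ²(1−fₕ)sₕ²/nₕ with Wₕ = Nₕ/20145:
  Dept II: (12856/20145)²·(1−2276/12856)·312.2/2276 = 0.045974565
  Dept IV: (7289/20145)²·(1−1565/7289)·394/1565 = 0.025883018
  → Var(ȳ_str) = 0.071857583.
Var(ȳ_srs) = (1 − 3841/20145)·509.7/3841 = 0.10739825.
deff = 0.071857583 / 0.10739825 = 0.6691.

0.6691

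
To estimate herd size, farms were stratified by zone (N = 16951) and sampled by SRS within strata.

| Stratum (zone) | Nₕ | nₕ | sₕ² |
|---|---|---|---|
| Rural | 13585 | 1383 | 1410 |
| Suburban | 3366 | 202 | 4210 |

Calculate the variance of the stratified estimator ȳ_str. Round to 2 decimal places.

1.36

Var(ȳ_str) = Σₕ Wₕ²(1 − fₕ)sₕ²/nₕ with Wₕ = Nₕ/N, N = 16951.
Rural: Wₕ = 0.80142764; term = 0.80142764²·(1 − 0.10180346)·1410/1383 = 0.58816198.
Suburban: Wₕ = 0.19857236; term = 0.19857236²·(1 − 0.06001188)·4210/202 = 0.77248608.
Sum = 1.3606481.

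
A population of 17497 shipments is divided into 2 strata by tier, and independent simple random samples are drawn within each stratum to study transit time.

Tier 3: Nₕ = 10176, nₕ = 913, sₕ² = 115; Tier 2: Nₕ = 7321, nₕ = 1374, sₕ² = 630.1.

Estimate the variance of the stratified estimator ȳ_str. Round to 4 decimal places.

Var(ȳ_str) = Σₕ Wₕ²(1 − fₕ)sₕ²/nₕ with Wₕ = Nₕ/N, N = 17497.
Tier 3: Wₕ = 0.58158541; term = 0.58158541²·(1 − 0.08972091)·115/913 = 0.038781861.
Tier 2: Wₕ = 0.41841459; term = 0.41841459²·(1 − 0.18767928)·630.1/1374 = 0.065217464.
Sum = 0.10399933.

0.1040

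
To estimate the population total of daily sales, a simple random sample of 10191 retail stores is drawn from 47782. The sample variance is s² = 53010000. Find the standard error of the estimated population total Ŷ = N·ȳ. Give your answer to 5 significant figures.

Var(Ŷ) = N²·Var(ȳ) = N²·(1 − n/N)·s²/n.
f = 10191/47782 = 0.21328115; Var(ȳ) = 0.78671885·53010000/10191 = 4092.2349.
Var(Ŷ) = 47782² · 4092.2349 = 9.3430614 × 10^12.
SE(Ŷ) = √(9.3430614 × 10^12) = 3.0566 × 10^6.

3.0566 × 10^6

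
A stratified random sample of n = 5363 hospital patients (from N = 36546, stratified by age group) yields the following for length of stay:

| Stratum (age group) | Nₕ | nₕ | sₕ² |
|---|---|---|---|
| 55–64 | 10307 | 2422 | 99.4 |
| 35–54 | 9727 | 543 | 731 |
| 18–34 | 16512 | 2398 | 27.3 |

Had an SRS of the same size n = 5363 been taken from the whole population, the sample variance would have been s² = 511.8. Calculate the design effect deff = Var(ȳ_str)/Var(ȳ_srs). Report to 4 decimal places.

Var(ȳ_str) = Σ Wₕ²(1−fₕ)sₕ²/nₕ with Wₕ = Nₕ/36546:
  55–64: (10307/36546)²·(1−2422/10307)·99.4/2422 = 0.0024972759
  35–54: (9727/36546)²·(1−543/9727)·731/543 = 0.090042727
  18–34: (16512/36546)²·(1−2398/16512)·27.3/2398 = 0.0019864771
  → Var(ȳ_str) = 0.09452648.
Var(ȳ_srs) = (1 − 5363/36546)·511.8/5363 = 0.081427393.
deff = 0.09452648 / 0.081427393 = 1.1609.

1.1609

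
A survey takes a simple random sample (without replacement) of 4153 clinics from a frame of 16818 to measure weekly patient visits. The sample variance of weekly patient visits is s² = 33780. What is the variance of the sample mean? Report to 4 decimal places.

6.1253

Under SRS without replacement, Var(ȳ) = (1 − f)·s²/n with f = n/N = 4153/16818 = 0.24693780.
Var(ȳ) = (1 − 0.24693780)·33780/4153 = 0.75306220·8.1338791 = 6.1253169.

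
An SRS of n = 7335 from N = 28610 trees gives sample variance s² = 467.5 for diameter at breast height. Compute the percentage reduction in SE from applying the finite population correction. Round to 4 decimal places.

13.7665

f = n/N = 7335/28610 = 0.25637889.
SE_no-fpc = √(s²/n) = 0.25245894; SE_fpc = √((1−f)s²/n) = 0.2177041.
Ratio = √(1−f) = 0.86233469. Reduction = 100·(1 − 0.86233469) = 13.7665%.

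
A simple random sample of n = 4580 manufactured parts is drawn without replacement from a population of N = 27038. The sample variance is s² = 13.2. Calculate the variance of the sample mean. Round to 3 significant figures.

Under SRS without replacement, Var(ȳ) = (1 − f)·s²/n with f = n/N = 4580/27038 = 0.16939123.
Var(ȳ) = (1 − 0.16939123)·13.2/4580 = 0.83060877·0.0028820961 = 0.0023938943.

0.00239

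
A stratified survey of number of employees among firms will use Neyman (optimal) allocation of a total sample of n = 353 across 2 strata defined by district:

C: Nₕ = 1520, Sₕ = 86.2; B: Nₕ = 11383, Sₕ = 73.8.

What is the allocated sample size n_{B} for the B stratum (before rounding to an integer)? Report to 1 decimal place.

Neyman allocation: nₕ = n·NₕSₕ / Σⱼ NⱼSⱼ.
Σ NⱼSⱼ = 1520·86.2 + 11383·73.8 = 971089.4.
n_{B} = 353·11383·73.8 / 971089.4 = 305.4.

305.4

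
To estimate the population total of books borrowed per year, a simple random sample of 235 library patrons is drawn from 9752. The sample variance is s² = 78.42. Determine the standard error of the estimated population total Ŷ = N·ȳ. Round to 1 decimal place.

5565.1

Var(Ŷ) = N²·Var(ȳ) = N²·(1 − n/N)·s²/n.
f = 235/9752 = 0.02409762; Var(ȳ) = 0.97590238·78.42/235 = 0.3256607.
Var(Ŷ) = 9752² · 0.3256607 = 3.0970822 × 10^7.
SE(Ŷ) = √(3.0970822 × 10^7) = 5565.1.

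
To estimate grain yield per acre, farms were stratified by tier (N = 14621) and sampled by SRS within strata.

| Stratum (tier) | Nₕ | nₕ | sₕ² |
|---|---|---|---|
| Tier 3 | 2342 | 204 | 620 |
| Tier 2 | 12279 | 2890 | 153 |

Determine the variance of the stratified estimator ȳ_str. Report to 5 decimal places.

0.09974

Var(ȳ_str) = Σₕ Wₕ²(1 − fₕ)sₕ²/nₕ with Wₕ = Nₕ/N, N = 14621.
Tier 3: Wₕ = 0.16018056; term = 0.16018056²·(1 − 0.08710504)·620/204 = 0.071187208.
Tier 2: Wₕ = 0.83981944; term = 0.83981944²·(1 − 0.23536119)·153/2890 = 0.028551029.
Sum = 0.099738237.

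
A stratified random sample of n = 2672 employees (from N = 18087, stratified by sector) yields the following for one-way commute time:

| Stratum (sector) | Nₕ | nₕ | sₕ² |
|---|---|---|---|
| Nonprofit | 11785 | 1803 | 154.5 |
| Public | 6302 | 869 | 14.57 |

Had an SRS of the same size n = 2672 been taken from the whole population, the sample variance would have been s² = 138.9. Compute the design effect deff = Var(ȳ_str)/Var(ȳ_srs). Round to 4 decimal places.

0.7351

Var(ȳ_str) = Σ Wₕ²(1−fₕ)sₕ²/nₕ with Wₕ = Nₕ/18087:
  Nonprofit: (11785/18087)²·(1−1803/11785)·154.5/1803 = 0.030813912
  Public: (6302/18087)²·(1−869/6302)·14.57/869 = 0.0017547886
  → Var(ȳ_str) = 0.032568701.
Var(ȳ_srs) = (1 − 2672/18087)·138.9/2672 = 0.044303984.
deff = 0.032568701 / 0.044303984 = 0.7351.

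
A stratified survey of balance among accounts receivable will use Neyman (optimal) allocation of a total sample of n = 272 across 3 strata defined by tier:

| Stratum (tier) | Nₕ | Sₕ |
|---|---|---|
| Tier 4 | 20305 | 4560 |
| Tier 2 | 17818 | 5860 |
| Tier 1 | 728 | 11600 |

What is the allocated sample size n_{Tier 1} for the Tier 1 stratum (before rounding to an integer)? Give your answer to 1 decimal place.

Neyman allocation: nₕ = n·NₕSₕ / Σⱼ NⱼSⱼ.
Σ NⱼSⱼ = 20305·4560 + 17818·5860 + 728·11600 = 2.0544908 × 10^8.
n_{Tier 1} = 272·728·11600 / (2.0544908 × 10^8) = 11.2.

11.2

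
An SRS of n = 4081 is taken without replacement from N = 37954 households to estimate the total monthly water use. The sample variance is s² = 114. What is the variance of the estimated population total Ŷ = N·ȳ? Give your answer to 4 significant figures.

3.591 × 10^7

Var(Ŷ) = N²·Var(ȳ) = N²·(1 − n/N)·s²/n.
f = 4081/37954 = 0.10752490; Var(ȳ) = 0.89247510·114/4081 = 0.024930694.
Var(Ŷ) = 37954² · 0.024930694 = 3.5912817 × 10^7.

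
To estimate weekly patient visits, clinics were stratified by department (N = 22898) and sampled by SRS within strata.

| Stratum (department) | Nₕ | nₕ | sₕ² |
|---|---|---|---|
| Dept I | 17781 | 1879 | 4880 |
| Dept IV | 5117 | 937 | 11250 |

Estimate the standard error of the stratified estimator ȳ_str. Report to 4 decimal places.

1.3749

Var(ȳ_str) = Σₕ Wₕ²(1 − fₕ)sₕ²/nₕ with Wₕ = Nₕ/N, N = 22898.
Dept I: Wₕ = 0.77653070; term = 0.77653070²·(1 − 0.10567460)·4880/1879 = 1.4005734.
Dept IV: Wₕ = 0.22346930; term = 0.22346930²·(1 − 0.18311511)·11250/937 = 0.48978957.
Sum = 1.890363.
SE = √(1.890363) = 1.3749.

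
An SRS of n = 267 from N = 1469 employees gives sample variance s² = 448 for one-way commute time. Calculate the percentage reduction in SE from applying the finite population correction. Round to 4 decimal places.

9.5432

f = n/N = 267/1469 = 0.18175630.
SE_no-fpc = √(s²/n) = 1.2953388; SE_fpc = √((1−f)s²/n) = 1.1717223.
Ratio = √(1−f) = 0.90456824. Reduction = 100·(1 − 0.90456824) = 9.5432%.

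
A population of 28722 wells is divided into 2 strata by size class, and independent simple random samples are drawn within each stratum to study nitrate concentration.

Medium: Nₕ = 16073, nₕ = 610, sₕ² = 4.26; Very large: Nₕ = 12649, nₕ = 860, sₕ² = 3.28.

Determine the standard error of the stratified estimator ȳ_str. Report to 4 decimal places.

Var(ȳ_str) = Σₕ Wₕ²(1 − fₕ)sₕ²/nₕ with Wₕ = Nₕ/N, N = 28722.
Medium: Wₕ = 0.55960588; term = 0.55960588²·(1 − 0.03795184)·4.26/610 = 0.0021039776.
Very large: Wₕ = 0.44039412; term = 0.44039412²·(1 − 0.06798956)·3.28/860 = 6.8941257 × 10^-4.
Sum = 0.0027933902.
SE = √(0.0027933902) = 0.0529.

0.0529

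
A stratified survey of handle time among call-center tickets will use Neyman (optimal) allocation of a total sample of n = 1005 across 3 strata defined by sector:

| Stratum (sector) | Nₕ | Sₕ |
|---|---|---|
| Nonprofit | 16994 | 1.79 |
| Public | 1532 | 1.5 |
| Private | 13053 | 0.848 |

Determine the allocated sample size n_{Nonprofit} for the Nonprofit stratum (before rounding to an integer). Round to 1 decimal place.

698.2

Neyman allocation: nₕ = n·NₕSₕ / Σⱼ NⱼSⱼ.
Σ NⱼSⱼ = 16994·1.79 + 1532·1.5 + 13053·0.848 = 43786.204.
n_{Nonprofit} = 1005·16994·1.79 / 43786.204 = 698.2.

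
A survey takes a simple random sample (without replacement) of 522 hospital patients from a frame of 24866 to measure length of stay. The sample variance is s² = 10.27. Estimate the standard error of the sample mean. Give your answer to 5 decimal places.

Under SRS without replacement, Var(ȳ) = (1 − f)·s²/n with f = n/N = 522/24866 = 0.02099252.
Var(ȳ) = (1 − 0.02099252)·10.27/522 = 0.97900748·0.01967433 = 0.019261316.
SE(ȳ) = √(0.019261316) = 0.13879.

0.13879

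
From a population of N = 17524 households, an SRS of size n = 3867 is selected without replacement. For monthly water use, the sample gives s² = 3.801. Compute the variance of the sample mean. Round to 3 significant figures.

Under SRS without replacement, Var(ȳ) = (1 − f)·s²/n with f = n/N = 3867/17524 = 0.22066880.
Var(ȳ) = (1 − 0.22066880)·3.801/3867 = 0.77933120·9.8293251 × 10^-4 = 7.6602997 × 10^-4.

7.66 × 10^-4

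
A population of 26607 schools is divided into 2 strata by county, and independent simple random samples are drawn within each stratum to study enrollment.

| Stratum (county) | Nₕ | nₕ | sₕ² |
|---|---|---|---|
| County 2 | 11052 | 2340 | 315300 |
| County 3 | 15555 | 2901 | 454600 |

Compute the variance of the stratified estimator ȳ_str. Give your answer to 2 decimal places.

Var(ȳ_str) = Σₕ Wₕ²(1 − fₕ)sₕ²/nₕ with Wₕ = Nₕ/N, N = 26607.
County 2: Wₕ = 0.41537941; term = 0.41537941²·(1 − 0.21172638)·315300/2340 = 18.32631.
County 3: Wₕ = 0.58462059; term = 0.58462059²·(1 − 0.18649952)·454600/2901 = 43.570017.
Sum = 61.896327.

61.90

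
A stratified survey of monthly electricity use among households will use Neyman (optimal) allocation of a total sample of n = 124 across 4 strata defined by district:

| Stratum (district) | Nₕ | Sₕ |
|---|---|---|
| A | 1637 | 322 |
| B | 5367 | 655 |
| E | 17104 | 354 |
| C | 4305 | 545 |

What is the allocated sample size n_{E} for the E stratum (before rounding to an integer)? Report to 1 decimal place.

60.3

Neyman allocation: nₕ = n·NₕSₕ / Σⱼ NⱼSⱼ.
Σ NⱼSⱼ = 1637·322 + 5367·655 + 17104·354 + 4305·545 = 1.244354 × 10^7.
n_{E} = 124·17104·354 / (1.244354 × 10^7) = 60.3.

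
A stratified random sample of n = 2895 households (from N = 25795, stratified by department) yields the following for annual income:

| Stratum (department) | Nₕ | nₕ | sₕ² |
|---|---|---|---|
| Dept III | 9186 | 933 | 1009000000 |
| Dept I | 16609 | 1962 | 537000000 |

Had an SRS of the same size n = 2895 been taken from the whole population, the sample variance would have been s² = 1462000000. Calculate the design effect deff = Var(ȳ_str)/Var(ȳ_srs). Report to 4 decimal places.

0.4980

Var(ȳ_str) = Σ Wₕ²(1−fₕ)sₕ²/nₕ with Wₕ = Nₕ/25795:
  Dept III: (9186/25795)²·(1−933/9186)·1009000000/933 = 123218.73
  Dept I: (16609/25795)²·(1−1962/16609)·537000000/1962 = 100068.27
  → Var(ȳ_str) = 223287.
Var(ȳ_srs) = (1 − 2895/25795)·1462000000/2895 = 448330.98.
deff = 223287 / 448330.98 = 0.4980.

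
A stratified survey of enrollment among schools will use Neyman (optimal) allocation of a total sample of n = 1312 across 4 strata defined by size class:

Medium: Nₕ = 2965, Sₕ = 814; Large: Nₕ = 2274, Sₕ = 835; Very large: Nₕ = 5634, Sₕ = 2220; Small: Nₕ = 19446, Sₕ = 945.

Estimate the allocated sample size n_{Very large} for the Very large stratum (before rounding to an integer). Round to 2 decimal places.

466.24

Neyman allocation: nₕ = n·NₕSₕ / Σⱼ NⱼSⱼ.
Σ NⱼSⱼ = 2965·814 + 2274·835 + 5634·2220 + 19446·945 = 3.519625 × 10^7.
n_{Very large} = 1312·5634·2220 / (3.519625 × 10^7) = 466.24.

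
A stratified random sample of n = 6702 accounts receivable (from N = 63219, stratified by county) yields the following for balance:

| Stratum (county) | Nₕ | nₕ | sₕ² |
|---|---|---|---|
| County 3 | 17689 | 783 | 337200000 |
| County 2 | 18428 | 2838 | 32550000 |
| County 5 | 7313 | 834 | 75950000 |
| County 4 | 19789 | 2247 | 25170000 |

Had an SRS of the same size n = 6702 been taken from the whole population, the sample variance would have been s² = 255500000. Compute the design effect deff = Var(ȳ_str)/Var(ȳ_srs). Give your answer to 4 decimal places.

1.0299

Var(ȳ_str) = Σ Wₕ²(1−fₕ)sₕ²/nₕ with Wₕ = Nₕ/63219:
  County 3: (17689/63219)²·(1−783/17689)·337200000/783 = 32223.648
  County 2: (18428/63219)²·(1−2838/18428)·32550000/2838 = 824.45637
  County 5: (7313/63219)²·(1−834/7313)·75950000/834 = 1079.6178
  County 4: (19789/63219)²·(1−2247/19789)·25170000/2247 = 972.94402
  → Var(ȳ_str) = 35100.666.
Var(ȳ_srs) = (1 − 6702/63219)·255500000/6702 = 34081.442.
deff = 35100.666 / 34081.442 = 1.0299.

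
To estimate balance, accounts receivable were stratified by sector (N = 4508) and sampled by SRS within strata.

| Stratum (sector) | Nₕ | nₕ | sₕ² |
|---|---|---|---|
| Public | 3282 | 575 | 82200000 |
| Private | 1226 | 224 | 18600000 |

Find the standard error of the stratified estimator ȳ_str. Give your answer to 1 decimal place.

Var(ȳ_str) = Σₕ Wₕ²(1 − fₕ)sₕ²/nₕ with Wₕ = Nₕ/N, N = 4508.
Public: Wₕ = 0.72803904; term = 0.72803904²·(1 − 0.17519805)·82200000/575 = 62497.55.
Private: Wₕ = 0.27196096; term = 0.27196096²·(1 − 0.18270799)·18600000/224 = 5019.4404.
Sum = 67516.99.
SE = √(67516.99) = 259.8.

259.8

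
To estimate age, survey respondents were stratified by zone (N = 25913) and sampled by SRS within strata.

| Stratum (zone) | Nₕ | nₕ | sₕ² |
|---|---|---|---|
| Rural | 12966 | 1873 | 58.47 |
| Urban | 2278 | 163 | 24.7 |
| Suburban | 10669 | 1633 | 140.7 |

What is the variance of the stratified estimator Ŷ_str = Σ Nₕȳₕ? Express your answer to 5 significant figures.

1.3526 × 10^7

Var(Ŷ_str) = Σₕ Nₕ²(1 − fₕ)sₕ²/nₕ.
Rural: 12966²·(1 − 1873/12966)·58.47/1873 = 4.4900414 × 10^6.
Urban: 2278²·(1 − 163/2278)·24.7/163 = 730085.02.
Suburban: 10669²·(1 − 1633/10669)·140.7/1633 = 8.3063045 × 10^6.
Sum = 1.3526431 × 10^7.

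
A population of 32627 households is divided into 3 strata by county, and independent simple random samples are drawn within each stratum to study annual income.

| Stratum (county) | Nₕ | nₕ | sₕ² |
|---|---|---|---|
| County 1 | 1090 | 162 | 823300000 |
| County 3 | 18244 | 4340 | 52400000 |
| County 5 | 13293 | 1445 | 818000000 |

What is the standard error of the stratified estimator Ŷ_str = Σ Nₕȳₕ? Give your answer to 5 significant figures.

9.8671 × 10^6

Var(Ŷ_str) = Σₕ Nₕ²(1 − fₕ)sₕ²/nₕ.
County 1: 1090²·(1 − 162/1090)·823300000/162 = 5.1406445 × 10^12.
County 3: 18244²·(1 − 4340/18244)·52400000/4340 = 3.0626783 × 10^12.
County 5: 13293²·(1 − 1445/13293)·818000000/1445 = 8.9156602 × 10^13.
Sum = 9.7359925 × 10^13.
SE = √(9.7359925 × 10^13) = 9.8671 × 10^6.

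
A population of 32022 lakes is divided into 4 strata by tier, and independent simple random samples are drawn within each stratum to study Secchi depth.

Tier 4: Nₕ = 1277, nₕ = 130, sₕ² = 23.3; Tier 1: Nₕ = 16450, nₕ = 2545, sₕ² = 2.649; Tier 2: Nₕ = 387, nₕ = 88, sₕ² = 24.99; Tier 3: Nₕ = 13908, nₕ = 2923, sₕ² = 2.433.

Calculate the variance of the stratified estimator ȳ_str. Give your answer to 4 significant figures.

6.443 × 10^-4

Var(ȳ_str) = Σₕ Wₕ²(1 − fₕ)sₕ²/nₕ with Wₕ = Nₕ/N, N = 32022.
Tier 4: Wₕ = 0.03987883; term = 0.03987883²·(1 − 0.10180110)·23.3/130 = 2.5601769 × 10^-4.
Tier 1: Wₕ = 0.51370932; term = 0.51370932²·(1 − 0.15471125)·2.649/2545 = 2.32185 × 10^-4.
Tier 2: Wₕ = 0.01208544; term = 0.01208544²·(1 − 0.22739018)·24.99/88 = 3.2045631 × 10^-5.
Tier 3: Wₕ = 0.43432640; term = 0.43432640²·(1 − 0.21016681)·2.433/2923 = 1.2401697 × 10^-4.
Sum = 6.4426529 × 10^-4.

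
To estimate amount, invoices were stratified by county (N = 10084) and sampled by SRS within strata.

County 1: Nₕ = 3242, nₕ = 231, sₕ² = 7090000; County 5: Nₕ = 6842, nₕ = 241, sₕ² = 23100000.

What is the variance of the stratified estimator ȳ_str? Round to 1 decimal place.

45518.2

Var(ȳ_str) = Σₕ Wₕ²(1 − fₕ)sₕ²/nₕ with Wₕ = Nₕ/N, N = 10084.
County 1: Wₕ = 0.32149940; term = 0.32149940²·(1 − 0.07125231)·7090000/231 = 2946.4044.
County 5: Wₕ = 0.67850060; term = 0.67850060²·(1 − 0.03522362)·23100000/241 = 42571.805.
Sum = 45518.209.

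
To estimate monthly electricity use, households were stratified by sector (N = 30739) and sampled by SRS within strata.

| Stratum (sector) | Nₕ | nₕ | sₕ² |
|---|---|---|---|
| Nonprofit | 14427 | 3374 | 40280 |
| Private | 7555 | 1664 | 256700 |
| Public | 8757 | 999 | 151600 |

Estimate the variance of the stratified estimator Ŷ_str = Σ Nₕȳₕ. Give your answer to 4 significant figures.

Var(Ŷ_str) = Σₕ Nₕ²(1 − fₕ)sₕ²/nₕ.
Nonprofit: 14427²·(1 − 3374/14427)·40280/3374 = 1.9037091 × 10^9.
Private: 7555²·(1 − 1664/7555)·256700/1664 = 6.8658773 × 10^9.
Public: 8757²·(1 − 999/8757)·151600/999 = 1.0309529 × 10^10.
Sum = 1.9079115 × 10^10.

1.908 × 10^10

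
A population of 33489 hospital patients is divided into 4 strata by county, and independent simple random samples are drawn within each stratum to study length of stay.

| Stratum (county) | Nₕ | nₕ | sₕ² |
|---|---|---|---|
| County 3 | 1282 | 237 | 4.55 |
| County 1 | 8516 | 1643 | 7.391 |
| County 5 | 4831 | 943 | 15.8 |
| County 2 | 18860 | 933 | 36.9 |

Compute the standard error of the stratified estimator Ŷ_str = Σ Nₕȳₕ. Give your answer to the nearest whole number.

3738

Var(Ŷ_str) = Σₕ Nₕ²(1 − fₕ)sₕ²/nₕ.
County 3: 1282²·(1 − 237/1282)·4.55/237 = 25719.787.
County 1: 8516²·(1 − 1643/8516)·7.391/1643 = 263298.05.
County 5: 4831²·(1 − 943/4831)·15.8/943 = 314708.66.
County 2: 18860²·(1 − 933/18860)·36.9/933 = 1.3371928 × 10^7.
Sum = 1.3975654 × 10^7.
SE = √(1.3975654 × 10^7) = 3738.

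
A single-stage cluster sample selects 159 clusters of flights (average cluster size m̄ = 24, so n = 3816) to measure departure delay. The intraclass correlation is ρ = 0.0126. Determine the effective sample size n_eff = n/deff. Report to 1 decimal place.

2958.6

deff = 1 + (24 − 1)·0.0126 = 1 + 0.2898 = 1.2898.
n_eff = 3816 / 1.2898 = 2958.6.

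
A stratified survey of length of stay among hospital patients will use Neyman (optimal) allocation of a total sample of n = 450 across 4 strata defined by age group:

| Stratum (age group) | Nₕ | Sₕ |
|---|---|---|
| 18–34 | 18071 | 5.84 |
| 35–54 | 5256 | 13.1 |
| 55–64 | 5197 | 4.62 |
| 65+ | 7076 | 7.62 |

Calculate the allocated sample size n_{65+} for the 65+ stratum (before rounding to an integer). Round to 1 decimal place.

Neyman allocation: nₕ = n·NₕSₕ / Σⱼ NⱼSⱼ.
Σ NⱼSⱼ = 18071·5.84 + 5256·13.1 + 5197·4.62 + 7076·7.62 = 252317.5.
n_{65+} = 450·7076·7.62 / 252317.5 = 96.2.

96.2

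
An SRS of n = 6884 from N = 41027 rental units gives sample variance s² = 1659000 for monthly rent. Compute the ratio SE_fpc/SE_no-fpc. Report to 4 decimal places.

f = n/N = 6884/41027 = 0.16779194.
SE_no-fpc = √(s²/n) = 15.523969; SE_fpc = √((1−f)s²/n) = 14.161809.
Ratio = √(1−f) = 0.91225438.

0.9123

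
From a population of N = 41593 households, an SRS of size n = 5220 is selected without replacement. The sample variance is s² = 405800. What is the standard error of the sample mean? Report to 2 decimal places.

Under SRS without replacement, Var(ȳ) = (1 − f)·s²/n with f = n/N = 5220/41593 = 0.12550189.
Var(ȳ) = (1 − 0.12550189)·405800/5220 = 0.87449811·77.739464 = 67.983014.
SE(ȳ) = √(67.983014) = 8.25.

8.25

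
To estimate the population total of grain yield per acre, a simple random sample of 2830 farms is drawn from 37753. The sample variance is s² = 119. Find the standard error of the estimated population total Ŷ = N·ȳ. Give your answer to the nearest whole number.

Var(Ŷ) = N²·Var(ȳ) = N²·(1 − n/N)·s²/n.
f = 2830/37753 = 0.07496093; Var(ȳ) = 0.92503907·119/2830 = 0.038897403.
Var(Ŷ) = 37753² · 0.038897403 = 5.5440041 × 10^7.
SE(Ŷ) = √(5.5440041 × 10^7) = 7446.

7446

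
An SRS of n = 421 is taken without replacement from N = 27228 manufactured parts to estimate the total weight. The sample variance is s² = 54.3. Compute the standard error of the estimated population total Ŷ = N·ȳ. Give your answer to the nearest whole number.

9703

Var(Ŷ) = N²·Var(ȳ) = N²·(1 − n/N)·s²/n.
f = 421/27228 = 0.01546202; Var(ȳ) = 0.98453798·54.3/421 = 0.12698435.
Var(Ŷ) = 27228² · 0.12698435 = 9.4141624 × 10^7.
SE(Ŷ) = √(9.4141624 × 10^7) = 9703.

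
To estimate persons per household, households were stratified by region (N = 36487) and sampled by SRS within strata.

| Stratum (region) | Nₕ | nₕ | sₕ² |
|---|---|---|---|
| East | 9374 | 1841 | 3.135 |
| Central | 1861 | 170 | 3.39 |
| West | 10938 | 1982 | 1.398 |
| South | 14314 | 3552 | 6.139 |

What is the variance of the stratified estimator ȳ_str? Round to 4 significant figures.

3.893 × 10^-4

Var(ȳ_str) = Σₕ Wₕ²(1 − fₕ)sₕ²/nₕ with Wₕ = Nₕ/N, N = 36487.
East: Wₕ = 0.25691342; term = 0.25691342²·(1 − 0.19639428)·3.135/1841 = 9.0323417 × 10^-5.
Central: Wₕ = 0.05100447; term = 0.05100447²·(1 − 0.09134874)·3.39/170 = 4.7137272 × 10^-5.
West: Wₕ = 0.29977800; term = 0.29977800²·(1 − 0.18120314)·1.398/1982 = 5.1901417 × 10^-5.
South: Wₕ = 0.39230411; term = 0.39230411²·(1 − 0.24814867)·6.139/3552 = 1.9998728 × 10^-4.
Sum = 3.8934939 × 10^-4.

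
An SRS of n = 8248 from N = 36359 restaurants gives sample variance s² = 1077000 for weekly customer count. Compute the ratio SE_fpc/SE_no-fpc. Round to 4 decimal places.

0.8793

f = n/N = 8248/36359 = 0.22684892.
SE_no-fpc = √(s²/n) = 11.427034; SE_fpc = √((1−f)s²/n) = 10.047678.
Ratio = √(1−f) = 0.87929010.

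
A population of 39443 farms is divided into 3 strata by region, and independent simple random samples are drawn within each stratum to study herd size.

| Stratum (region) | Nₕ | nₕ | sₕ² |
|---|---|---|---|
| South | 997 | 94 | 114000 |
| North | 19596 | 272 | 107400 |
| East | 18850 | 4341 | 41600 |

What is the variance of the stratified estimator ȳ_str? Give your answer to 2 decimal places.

98.49

Var(ȳ_str) = Σₕ Wₕ²(1 − fₕ)sₕ²/nₕ with Wₕ = Nₕ/N, N = 39443.
South: Wₕ = 0.02527698; term = 0.02527698²·(1 − 0.09428285)·114000/94 = 0.70181077.
North: Wₕ = 0.49681819; term = 0.49681819²·(1 − 0.01388038)·107400/272 = 96.108093.
East: Wₕ = 0.47790482; term = 0.47790482²·(1 − 0.23029178)·41600/4341 = 1.6846609.
Sum = 98.494565.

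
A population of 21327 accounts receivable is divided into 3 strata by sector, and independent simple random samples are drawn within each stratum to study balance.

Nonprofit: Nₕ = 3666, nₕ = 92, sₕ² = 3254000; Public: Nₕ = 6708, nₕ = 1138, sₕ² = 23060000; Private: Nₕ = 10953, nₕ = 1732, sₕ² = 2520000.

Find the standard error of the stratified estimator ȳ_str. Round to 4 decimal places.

54.8318

Var(ȳ_str) = Σₕ Wₕ²(1 − fₕ)sₕ²/nₕ with Wₕ = Nₕ/N, N = 21327.
Nonprofit: Wₕ = 0.17189478; term = 0.17189478²·(1 − 0.02509547)·3254000/92 = 1018.8663.
Public: Wₕ = 0.31453088; term = 0.31453088²·(1 − 0.16964818)·23060000/1138 = 1664.5841.
Private: Wₕ = 0.51357434; term = 0.51357434²·(1 − 0.15813019)·2520000/1732 = 323.07565.
Sum = 3006.5261.
SE = √(3006.5261) = 54.8318.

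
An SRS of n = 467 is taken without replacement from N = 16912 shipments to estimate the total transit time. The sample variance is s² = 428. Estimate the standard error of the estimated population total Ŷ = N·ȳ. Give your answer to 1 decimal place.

Var(Ŷ) = N²·Var(ȳ) = N²·(1 − n/N)·s²/n.
f = 467/16912 = 0.02761353; Var(ȳ) = 0.97238647·428/467 = 0.89118075.
Var(Ŷ) = 16912² · 0.89118075 = 2.5489173 × 10^8.
SE(Ŷ) = √(2.5489173 × 10^8) = 15965.3.

15965.3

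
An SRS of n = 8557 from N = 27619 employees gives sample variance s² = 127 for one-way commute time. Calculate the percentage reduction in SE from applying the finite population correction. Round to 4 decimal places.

16.9231

f = n/N = 8557/27619 = 0.30982295.
SE_no-fpc = √(s²/n) = 0.12182631; SE_fpc = √((1−f)s²/n) = 0.10120952.
Ratio = √(1−f) = 0.83076895. Reduction = 100·(1 − 0.83076895) = 16.9231%.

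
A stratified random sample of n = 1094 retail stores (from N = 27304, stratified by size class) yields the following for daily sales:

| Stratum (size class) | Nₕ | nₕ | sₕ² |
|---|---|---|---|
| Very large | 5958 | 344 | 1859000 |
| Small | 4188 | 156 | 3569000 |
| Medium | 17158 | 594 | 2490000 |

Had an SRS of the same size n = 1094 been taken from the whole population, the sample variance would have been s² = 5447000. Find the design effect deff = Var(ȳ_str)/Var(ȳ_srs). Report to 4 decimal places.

Var(ȳ_str) = Σ Wₕ²(1−fₕ)sₕ²/nₕ with Wₕ = Nₕ/27304:
  Very large: (5958/27304)²·(1−344/5958)·1859000/344 = 242.46067
  Small: (4188/27304)²·(1−156/4188)·3569000/156 = 518.19903
  Medium: (17158/27304)²·(1−594/17158)·2490000/594 = 1598.0569
  → Var(ȳ_str) = 2358.7166.
Var(ȳ_srs) = (1 − 1094/27304)·5447000/1094 = 4779.4817.
deff = 2358.7166 / 4779.4817 = 0.4935.

0.4935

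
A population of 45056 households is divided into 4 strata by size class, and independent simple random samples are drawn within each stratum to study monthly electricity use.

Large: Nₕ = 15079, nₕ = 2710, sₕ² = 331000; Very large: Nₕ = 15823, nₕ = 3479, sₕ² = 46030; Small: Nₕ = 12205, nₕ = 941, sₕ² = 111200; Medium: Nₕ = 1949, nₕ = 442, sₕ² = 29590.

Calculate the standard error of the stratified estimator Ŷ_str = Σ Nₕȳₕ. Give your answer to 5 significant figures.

204470

Var(Ŷ_str) = Σₕ Nₕ²(1 − fₕ)sₕ²/nₕ.
Large: 15079²·(1 − 2710/15079)·331000/2710 = 2.2780635 × 10^10.
Very large: 15823²·(1 − 3479/15823)·46030/3479 = 2.5842307 × 10^9.
Small: 12205²·(1 − 941/12205)·111200/941 = 1.6245968 × 10^10.
Medium: 1949²·(1 − 442/1949)·29590/442 = 1.966291 × 10^8.
Sum = 4.1807463 × 10^10.
SE = √(4.1807463 × 10^10) = 204470.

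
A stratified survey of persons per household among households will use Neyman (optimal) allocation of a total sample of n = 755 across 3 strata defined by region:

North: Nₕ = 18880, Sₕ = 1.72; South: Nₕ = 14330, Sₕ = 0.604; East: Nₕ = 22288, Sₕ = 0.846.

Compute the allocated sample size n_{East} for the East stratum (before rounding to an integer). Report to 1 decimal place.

237.3

Neyman allocation: nₕ = n·NₕSₕ / Σⱼ NⱼSⱼ.
Σ NⱼSⱼ = 18880·1.72 + 14330·0.604 + 22288·0.846 = 59984.568.
n_{East} = 755·22288·0.846 / 59984.568 = 237.3.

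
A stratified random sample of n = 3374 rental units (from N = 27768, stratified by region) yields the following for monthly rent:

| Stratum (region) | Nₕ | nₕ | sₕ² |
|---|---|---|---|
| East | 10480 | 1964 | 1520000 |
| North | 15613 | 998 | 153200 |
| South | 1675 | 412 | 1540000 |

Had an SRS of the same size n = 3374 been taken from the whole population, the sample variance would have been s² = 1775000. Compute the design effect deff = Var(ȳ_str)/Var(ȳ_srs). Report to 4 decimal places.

0.3143

Var(ȳ_str) = Σ Wₕ²(1−fₕ)sₕ²/nₕ with Wₕ = Nₕ/27768:
  East: (10480/27768)²·(1−1964/10480)·1520000/1964 = 89.579748
  North: (15613/27768)²·(1−998/15613)·153200/998 = 45.428061
  South: (1675/27768)²·(1−412/1675)·1540000/412 = 10.255397
  → Var(ȳ_str) = 145.26321.
Var(ȳ_srs) = (1 − 3374/27768)·1775000/3374 = 462.1593.
deff = 145.26321 / 462.1593 = 0.3143.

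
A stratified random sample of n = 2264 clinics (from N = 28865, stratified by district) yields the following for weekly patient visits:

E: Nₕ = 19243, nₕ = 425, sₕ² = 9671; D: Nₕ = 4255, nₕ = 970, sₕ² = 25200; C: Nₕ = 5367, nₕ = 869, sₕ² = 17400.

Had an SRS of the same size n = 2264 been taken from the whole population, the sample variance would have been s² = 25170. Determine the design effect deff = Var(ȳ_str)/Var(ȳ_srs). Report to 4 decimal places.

1.0644

Var(ȳ_str) = Σ Wₕ²(1−fₕ)sₕ²/nₕ with Wₕ = Nₕ/28865:
  E: (19243/28865)²·(1−425/19243)·9671/425 = 9.8897559
  D: (4255/28865)²·(1−970/4255)·25200/970 = 0.43583351
  C: (5367/28865)²·(1−869/5367)·17400/869 = 0.58014612
  → Var(ȳ_str) = 10.905736.
Var(ȳ_srs) = (1 − 2264/28865)·25170/2264 = 10.245501.
deff = 10.905736 / 10.245501 = 1.0644.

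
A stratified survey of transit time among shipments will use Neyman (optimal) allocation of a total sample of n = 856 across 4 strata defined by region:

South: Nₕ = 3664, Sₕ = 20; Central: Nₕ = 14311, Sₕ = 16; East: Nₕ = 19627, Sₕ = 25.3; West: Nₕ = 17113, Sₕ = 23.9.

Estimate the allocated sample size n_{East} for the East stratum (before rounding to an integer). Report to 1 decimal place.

351.9

Neyman allocation: nₕ = n·NₕSₕ / Σⱼ NⱼSⱼ.
Σ NⱼSⱼ = 3664·20 + 14311·16 + 19627·25.3 + 17113·23.9 = 1.2078198 × 10^6.
n_{East} = 856·19627·25.3 / (1.2078198 × 10^6) = 351.9.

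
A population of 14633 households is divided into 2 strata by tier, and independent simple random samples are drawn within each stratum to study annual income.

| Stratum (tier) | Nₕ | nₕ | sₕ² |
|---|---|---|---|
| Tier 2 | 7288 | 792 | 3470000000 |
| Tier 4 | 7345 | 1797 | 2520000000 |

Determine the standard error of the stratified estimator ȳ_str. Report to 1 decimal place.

Var(ȳ_str) = Σₕ Wₕ²(1 − fₕ)sₕ²/nₕ with Wₕ = Nₕ/N, N = 14633.
Tier 2: Wₕ = 0.49805235; term = 0.49805235²·(1 − 0.10867179)·3470000000/792 = 968705.86.
Tier 4: Wₕ = 0.50194765; term = 0.50194765²·(1 − 0.24465623)·2520000000/1797 = 266878.74.
Sum = 1.2355846 × 10^6.
SE = √(1.2355846 × 10^6) = 1111.6.

1111.6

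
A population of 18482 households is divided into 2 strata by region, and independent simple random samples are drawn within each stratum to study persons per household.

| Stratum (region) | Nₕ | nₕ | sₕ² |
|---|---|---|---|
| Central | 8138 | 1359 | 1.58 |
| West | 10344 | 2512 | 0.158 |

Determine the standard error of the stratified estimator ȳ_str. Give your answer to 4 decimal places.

Var(ȳ_str) = Σₕ Wₕ²(1 − fₕ)sₕ²/nₕ with Wₕ = Nₕ/N, N = 18482.
Central: Wₕ = 0.44032031; term = 0.44032031²·(1 − 0.16699435)·1.58/1359 = 1.8776862 × 10^-4.
West: Wₕ = 0.55967969; term = 0.55967969²·(1 − 0.24284609)·0.158/2512 = 1.491766 × 10^-5.
Sum = 2.0268628 × 10^-4.
SE = √(2.0268628 × 10^-4) = 0.0142.

0.0142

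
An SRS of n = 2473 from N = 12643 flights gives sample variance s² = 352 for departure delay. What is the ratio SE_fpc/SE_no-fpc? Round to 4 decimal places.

0.8969

f = n/N = 2473/12643 = 0.19560231.
SE_no-fpc = √(s²/n) = 0.37727608; SE_fpc = √((1−f)s²/n) = 0.3383722.
Ratio = √(1−f) = 0.89688221.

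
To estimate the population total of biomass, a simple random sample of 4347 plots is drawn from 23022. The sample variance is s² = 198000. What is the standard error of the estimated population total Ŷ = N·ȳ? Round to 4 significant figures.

139900

Var(Ŷ) = N²·Var(ȳ) = N²·(1 − n/N)·s²/n.
f = 4347/23022 = 0.18881939; Var(ȳ) = 0.81118061·198000/4347 = 36.948185.
Var(Ŷ) = 23022² · 36.948185 = 1.9582999 × 10^10.
SE(Ŷ) = √(1.9582999 × 10^10) = 139900.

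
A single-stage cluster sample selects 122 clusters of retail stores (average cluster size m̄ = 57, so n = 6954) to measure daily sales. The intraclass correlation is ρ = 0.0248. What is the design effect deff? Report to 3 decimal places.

2.389

deff = 1 + (57 − 1)·0.0248 = 1 + 1.3888 = 2.3888.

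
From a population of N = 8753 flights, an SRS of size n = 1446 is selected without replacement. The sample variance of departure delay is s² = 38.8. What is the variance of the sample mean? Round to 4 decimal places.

0.0224

Under SRS without replacement, Var(ȳ) = (1 − f)·s²/n with f = n/N = 1446/8753 = 0.16520050.
Var(ȳ) = (1 − 0.16520050)·38.8/1446 = 0.83479950·0.026832642 = 0.022399876.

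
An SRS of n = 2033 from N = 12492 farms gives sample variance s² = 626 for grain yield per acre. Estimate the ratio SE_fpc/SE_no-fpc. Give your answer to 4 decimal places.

0.9150

f = n/N = 2033/12492 = 0.16274416.
SE_no-fpc = √(s²/n) = 0.55490479; SE_fpc = √((1−f)s²/n) = 0.50774724.
Ratio = √(1−f) = 0.91501685.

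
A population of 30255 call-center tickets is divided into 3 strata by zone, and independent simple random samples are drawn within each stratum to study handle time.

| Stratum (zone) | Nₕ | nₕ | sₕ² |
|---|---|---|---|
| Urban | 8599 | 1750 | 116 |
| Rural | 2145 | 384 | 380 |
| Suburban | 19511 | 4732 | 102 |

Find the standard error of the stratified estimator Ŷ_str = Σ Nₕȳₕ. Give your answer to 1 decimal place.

Var(Ŷ_str) = Σₕ Nₕ²(1 − fₕ)sₕ²/nₕ.
Urban: 8599²·(1 − 1750/8599)·116/1750 = 3.9038674 × 10^6.
Rural: 2145²·(1 − 384/2145)·380/384 = 3.7379977 × 10^6.
Suburban: 19511²·(1 − 4732/19511)·102/4732 = 6.2155564 × 10^6.
Sum = 1.3857422 × 10^7.
SE = √(1.3857422 × 10^7) = 3722.6.

3722.6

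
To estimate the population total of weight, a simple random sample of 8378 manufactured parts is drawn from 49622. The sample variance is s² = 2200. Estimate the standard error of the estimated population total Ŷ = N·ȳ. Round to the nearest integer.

Var(Ŷ) = N²·Var(ȳ) = N²·(1 − n/N)·s²/n.
f = 8378/49622 = 0.16883640; Var(ȳ) = 0.83116360·2200/8378 = 0.21825733.
Var(Ŷ) = 49622² · 0.21825733 = 5.3742438 × 10^8.
SE(Ŷ) = √(5.3742438 × 10^8) = 23182.

23182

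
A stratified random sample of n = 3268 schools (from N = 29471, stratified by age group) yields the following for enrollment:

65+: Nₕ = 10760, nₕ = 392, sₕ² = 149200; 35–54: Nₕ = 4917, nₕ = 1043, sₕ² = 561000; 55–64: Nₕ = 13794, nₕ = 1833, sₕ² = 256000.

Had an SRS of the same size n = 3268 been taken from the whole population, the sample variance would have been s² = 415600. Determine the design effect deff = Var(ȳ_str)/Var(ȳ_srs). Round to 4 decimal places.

Var(ȳ_str) = Σ Wₕ²(1−fₕ)sₕ²/nₕ with Wₕ = Nₕ/29471:
  65+: (10760/29471)²·(1−392/10760)·149200/392 = 48.887775
  35–54: (4917/29471)²·(1−1043/4917)·561000/1043 = 11.796377
  55–64: (13794/29471)²·(1−1833/13794)·256000/1833 = 26.530502
  → Var(ȳ_str) = 87.214654.
Var(ȳ_srs) = (1 − 3268/29471)·415600/3268 = 113.07058.
deff = 87.214654 / 113.07058 = 0.7713.

0.7713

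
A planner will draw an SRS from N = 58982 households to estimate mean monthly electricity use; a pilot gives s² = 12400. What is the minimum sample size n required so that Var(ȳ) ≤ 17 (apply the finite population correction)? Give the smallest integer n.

721

Without fpc, n₀ = s²/D = 12400/17 = 729.4118.
With fpc, (1 − n/N)·s²/n ≤ D requires n ≥ n₀/(1 + n₀/N) = 729.4118/(1 + 729.4118/58982) = 720.5016.
Rounding up, n = 721.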